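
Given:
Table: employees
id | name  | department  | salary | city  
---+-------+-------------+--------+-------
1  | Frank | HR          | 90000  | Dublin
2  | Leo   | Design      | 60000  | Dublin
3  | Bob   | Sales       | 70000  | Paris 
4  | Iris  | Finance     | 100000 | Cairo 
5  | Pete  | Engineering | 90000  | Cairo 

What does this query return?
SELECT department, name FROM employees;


Projecting columns: department, name

5 rows:
HR, Frank
Design, Leo
Sales, Bob
Finance, Iris
Engineering, Pete


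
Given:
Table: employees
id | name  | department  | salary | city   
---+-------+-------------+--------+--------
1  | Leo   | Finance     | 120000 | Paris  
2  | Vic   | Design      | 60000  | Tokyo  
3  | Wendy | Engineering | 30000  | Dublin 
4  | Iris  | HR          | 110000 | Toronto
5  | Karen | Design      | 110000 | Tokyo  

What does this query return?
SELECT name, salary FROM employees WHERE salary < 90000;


Filtering: salary < 90000
Matching: 2 rows

2 rows:
Vic, 60000
Wendy, 30000


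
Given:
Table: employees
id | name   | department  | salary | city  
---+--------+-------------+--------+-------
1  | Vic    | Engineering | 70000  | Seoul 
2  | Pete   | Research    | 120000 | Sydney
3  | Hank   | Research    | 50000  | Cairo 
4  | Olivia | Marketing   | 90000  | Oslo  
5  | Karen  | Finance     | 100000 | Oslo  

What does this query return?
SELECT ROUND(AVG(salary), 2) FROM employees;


SUM(salary) = 430000
COUNT = 5
ROUND(AVG, 2) = ROUND(430000 / 5, 2) = 86000.0

86000.0


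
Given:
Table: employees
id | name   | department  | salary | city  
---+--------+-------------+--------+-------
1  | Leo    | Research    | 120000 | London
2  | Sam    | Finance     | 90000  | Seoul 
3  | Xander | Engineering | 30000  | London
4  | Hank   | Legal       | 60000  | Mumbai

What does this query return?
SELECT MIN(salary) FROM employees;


Salaries: 120000, 90000, 30000, 60000
MIN = 30000

30000


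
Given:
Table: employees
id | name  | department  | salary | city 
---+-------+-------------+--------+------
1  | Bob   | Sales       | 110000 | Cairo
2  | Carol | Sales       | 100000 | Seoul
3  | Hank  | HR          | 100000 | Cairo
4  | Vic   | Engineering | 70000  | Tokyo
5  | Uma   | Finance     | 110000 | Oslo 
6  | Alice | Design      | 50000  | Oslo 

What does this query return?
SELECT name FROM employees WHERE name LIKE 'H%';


LIKE 'H%' matches names starting with 'H'
Matching: 1

1 rows:
Hank


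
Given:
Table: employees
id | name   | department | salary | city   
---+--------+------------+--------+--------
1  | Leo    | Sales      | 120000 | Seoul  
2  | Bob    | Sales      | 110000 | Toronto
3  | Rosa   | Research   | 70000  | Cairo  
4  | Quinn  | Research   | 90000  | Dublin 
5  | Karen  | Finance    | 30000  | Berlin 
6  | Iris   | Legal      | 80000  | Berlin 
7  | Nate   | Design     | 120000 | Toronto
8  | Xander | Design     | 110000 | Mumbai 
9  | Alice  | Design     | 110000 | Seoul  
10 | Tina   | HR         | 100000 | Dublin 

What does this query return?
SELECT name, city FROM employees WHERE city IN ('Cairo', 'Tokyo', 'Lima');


Filtering: city IN ('Cairo', 'Tokyo', 'Lima')
Matching: 1 rows

1 rows:
Rosa, Cairo


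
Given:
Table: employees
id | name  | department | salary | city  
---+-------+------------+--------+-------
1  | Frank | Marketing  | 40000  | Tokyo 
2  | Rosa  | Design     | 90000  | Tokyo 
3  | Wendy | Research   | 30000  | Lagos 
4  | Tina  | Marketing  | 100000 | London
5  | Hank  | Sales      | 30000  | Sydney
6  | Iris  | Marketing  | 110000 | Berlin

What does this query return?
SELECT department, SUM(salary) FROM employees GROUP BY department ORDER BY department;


Summing salary within each department:
  Design: 90000 = 90000
  Marketing: 40000 + 100000 + 110000 = 250000
  Research: 30000 = 30000
  Sales: 30000 = 30000


4 groups:
Design, 90000
Marketing, 250000
Research, 30000
Sales, 30000


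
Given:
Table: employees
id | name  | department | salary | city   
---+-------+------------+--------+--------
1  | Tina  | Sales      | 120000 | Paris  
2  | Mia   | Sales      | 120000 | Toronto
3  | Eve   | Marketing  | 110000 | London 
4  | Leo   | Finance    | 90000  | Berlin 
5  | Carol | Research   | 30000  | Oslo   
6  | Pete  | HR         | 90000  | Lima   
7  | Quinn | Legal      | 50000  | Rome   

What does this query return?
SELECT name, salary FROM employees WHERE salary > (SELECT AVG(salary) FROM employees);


Subquery: AVG(salary) = 87142.86
Filtering: salary > 87142.86
  Tina (120000) -> MATCH
  Mia (120000) -> MATCH
  Eve (110000) -> MATCH
  Leo (90000) -> MATCH
  Pete (90000) -> MATCH


5 rows:
Tina, 120000
Mia, 120000
Eve, 110000
Leo, 90000
Pete, 90000


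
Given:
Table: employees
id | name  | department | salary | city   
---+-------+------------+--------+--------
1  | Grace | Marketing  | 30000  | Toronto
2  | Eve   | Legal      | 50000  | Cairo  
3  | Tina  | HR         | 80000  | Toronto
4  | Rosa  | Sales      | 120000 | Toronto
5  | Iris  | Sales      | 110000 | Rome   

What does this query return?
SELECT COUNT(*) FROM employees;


COUNT(*) counts all rows

5


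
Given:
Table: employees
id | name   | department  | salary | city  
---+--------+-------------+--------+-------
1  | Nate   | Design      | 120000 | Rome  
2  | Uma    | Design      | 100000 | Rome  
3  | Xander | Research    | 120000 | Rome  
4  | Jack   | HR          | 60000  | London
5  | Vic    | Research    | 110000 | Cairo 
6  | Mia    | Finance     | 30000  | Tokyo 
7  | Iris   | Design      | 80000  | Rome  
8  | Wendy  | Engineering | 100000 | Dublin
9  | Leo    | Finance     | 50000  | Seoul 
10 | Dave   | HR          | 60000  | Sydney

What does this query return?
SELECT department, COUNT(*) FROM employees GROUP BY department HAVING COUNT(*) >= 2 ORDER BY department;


Groups with count >= 2:
  Design: 3 -> PASS
  Finance: 2 -> PASS
  HR: 2 -> PASS
  Research: 2 -> PASS
  Engineering: 1 -> filtered out


4 groups:
Design, 3
Finance, 2
HR, 2
Research, 2


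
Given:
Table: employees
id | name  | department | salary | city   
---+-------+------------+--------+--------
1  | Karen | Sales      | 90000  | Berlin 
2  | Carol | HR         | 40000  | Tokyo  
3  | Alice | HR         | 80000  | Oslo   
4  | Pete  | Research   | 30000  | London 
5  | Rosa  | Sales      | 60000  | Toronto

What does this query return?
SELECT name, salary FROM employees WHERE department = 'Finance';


Filtering: department = 'Finance'
Matching rows: 0

Empty result set (0 rows)


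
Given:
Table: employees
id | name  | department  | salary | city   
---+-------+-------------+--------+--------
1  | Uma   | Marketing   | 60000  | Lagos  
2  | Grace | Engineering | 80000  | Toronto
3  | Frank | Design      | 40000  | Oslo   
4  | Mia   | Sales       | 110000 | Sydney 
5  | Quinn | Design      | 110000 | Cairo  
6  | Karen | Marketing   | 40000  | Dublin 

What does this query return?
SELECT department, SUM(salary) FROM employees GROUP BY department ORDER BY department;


Summing salary within each department:
  Design: 40000 + 110000 = 150000
  Engineering: 80000 = 80000
  Marketing: 60000 + 40000 = 100000
  Sales: 110000 = 110000


4 groups:
Design, 150000
Engineering, 80000
Marketing, 100000
Sales, 110000


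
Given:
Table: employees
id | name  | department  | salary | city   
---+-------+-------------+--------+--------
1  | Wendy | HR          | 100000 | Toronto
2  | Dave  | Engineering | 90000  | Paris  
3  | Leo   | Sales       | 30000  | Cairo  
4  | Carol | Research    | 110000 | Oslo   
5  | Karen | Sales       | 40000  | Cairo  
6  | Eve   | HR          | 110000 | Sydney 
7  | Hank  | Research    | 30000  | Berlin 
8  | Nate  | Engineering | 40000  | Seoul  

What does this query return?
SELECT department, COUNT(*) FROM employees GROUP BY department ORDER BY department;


Assigning each row to its department group:
  Wendy -> HR
  Dave -> Engineering
  Leo -> Sales
  Carol -> Research
  Karen -> Sales
  Eve -> HR
  Hank -> Research
  Nate -> Engineering


4 groups:
Engineering, 2
HR, 2
Research, 2
Sales, 2


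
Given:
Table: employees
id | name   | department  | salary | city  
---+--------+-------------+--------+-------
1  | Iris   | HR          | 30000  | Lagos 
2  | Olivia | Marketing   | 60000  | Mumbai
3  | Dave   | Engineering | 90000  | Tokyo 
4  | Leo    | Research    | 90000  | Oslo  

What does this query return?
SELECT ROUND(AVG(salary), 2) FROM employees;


SUM(salary) = 270000
COUNT = 4
ROUND(AVG, 2) = ROUND(270000 / 4, 2) = 67500.0

67500.0


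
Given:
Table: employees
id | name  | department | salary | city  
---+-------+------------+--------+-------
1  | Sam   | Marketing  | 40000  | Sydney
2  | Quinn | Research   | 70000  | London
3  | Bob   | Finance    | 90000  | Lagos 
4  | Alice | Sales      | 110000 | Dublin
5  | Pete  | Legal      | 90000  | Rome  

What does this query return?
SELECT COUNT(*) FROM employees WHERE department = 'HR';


Counting rows where department = 'HR'


0


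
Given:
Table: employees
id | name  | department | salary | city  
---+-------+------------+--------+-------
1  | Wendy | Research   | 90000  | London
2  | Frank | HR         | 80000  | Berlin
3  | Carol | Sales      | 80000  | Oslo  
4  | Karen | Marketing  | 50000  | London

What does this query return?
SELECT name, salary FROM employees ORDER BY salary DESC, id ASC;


Sorting by salary DESC, then id ASC for ties

4 rows:
Wendy, 90000
Frank, 80000
Carol, 80000
Karen, 50000


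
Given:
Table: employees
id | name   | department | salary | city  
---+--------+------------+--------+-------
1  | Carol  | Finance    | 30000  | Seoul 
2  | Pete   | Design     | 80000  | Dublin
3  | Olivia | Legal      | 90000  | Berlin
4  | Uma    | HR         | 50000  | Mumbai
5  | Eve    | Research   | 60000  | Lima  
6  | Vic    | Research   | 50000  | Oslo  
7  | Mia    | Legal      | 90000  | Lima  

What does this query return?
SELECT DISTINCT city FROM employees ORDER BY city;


All 'city' values (row order): Seoul, Dublin, Berlin, Mumbai, Lima, Oslo, Lima
Removing duplicates leaves 6 unique value(s).

6 values:
Berlin
Dublin
Lima
Mumbai
Oslo
Seoul


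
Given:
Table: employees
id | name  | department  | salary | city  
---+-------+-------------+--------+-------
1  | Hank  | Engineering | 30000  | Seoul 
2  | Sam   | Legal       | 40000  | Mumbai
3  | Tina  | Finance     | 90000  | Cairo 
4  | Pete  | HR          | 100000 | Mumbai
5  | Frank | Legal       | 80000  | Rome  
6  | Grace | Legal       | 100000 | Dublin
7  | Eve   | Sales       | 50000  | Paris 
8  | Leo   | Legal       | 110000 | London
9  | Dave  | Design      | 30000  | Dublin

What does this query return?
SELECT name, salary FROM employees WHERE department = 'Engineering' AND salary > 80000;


Filtering: department = 'Engineering' AND salary > 80000
Matching: 0 rows

Empty result set (0 rows)


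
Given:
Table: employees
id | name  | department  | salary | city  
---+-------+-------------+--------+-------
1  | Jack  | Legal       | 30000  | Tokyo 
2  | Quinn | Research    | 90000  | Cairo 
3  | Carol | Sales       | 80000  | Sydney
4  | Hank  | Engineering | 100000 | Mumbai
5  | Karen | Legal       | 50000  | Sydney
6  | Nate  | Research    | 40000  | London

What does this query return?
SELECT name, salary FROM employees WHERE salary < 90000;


Filtering: salary < 90000
Matching: 4 rows

4 rows:
Jack, 30000
Carol, 80000
Karen, 50000
Nate, 40000


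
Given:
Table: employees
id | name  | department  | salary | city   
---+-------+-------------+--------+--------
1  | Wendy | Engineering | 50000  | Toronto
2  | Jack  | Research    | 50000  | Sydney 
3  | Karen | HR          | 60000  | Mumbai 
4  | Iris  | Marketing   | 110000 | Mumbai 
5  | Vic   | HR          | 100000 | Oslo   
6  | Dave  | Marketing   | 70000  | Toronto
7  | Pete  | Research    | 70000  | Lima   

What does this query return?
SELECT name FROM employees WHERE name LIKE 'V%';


LIKE 'V%' matches names starting with 'V'
Matching: 1

1 rows:
Vic


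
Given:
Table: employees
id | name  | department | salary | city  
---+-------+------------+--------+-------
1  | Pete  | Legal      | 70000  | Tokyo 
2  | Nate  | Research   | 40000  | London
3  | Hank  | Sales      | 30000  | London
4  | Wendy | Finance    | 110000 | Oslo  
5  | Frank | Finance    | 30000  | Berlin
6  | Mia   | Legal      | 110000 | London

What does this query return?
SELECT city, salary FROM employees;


Projecting columns: city, salary

6 rows:
Tokyo, 70000
London, 40000
London, 30000
Oslo, 110000
Berlin, 30000
London, 110000


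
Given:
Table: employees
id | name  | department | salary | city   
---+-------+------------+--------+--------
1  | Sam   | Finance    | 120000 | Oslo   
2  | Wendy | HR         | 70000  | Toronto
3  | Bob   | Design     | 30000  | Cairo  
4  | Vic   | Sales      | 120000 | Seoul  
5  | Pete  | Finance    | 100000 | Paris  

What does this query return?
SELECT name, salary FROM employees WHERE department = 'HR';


Filtering: department = 'HR'
Matching rows: 1

1 rows:
Wendy, 70000


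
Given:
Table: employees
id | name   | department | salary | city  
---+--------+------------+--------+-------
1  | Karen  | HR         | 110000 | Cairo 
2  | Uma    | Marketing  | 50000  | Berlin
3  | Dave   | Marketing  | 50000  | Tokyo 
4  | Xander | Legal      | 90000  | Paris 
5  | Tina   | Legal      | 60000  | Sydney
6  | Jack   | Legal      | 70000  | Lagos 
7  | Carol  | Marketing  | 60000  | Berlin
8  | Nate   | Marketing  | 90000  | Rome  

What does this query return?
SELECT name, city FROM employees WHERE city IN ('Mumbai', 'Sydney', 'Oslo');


Filtering: city IN ('Mumbai', 'Sydney', 'Oslo')
Matching: 1 rows

1 rows:
Tina, Sydney


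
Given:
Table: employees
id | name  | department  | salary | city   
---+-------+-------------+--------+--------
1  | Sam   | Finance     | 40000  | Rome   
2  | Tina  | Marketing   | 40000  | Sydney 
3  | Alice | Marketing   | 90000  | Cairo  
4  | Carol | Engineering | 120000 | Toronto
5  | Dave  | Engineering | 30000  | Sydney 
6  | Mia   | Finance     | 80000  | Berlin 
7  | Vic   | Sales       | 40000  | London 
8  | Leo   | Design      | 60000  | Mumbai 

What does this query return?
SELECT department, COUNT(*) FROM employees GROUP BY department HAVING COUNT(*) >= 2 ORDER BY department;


Groups with count >= 2:
  Engineering: 2 -> PASS
  Finance: 2 -> PASS
  Marketing: 2 -> PASS
  Design: 1 -> filtered out
  Sales: 1 -> filtered out


3 groups:
Engineering, 2
Finance, 2
Marketing, 2


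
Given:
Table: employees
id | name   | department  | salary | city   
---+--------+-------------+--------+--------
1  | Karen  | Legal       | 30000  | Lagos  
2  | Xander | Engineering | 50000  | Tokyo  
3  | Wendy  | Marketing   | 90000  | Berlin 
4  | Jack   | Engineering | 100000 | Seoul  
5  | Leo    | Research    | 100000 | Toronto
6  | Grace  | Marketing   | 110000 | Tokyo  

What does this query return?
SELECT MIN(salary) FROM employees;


Salaries: 30000, 50000, 90000, 100000, 100000, 110000
MIN = 30000

30000


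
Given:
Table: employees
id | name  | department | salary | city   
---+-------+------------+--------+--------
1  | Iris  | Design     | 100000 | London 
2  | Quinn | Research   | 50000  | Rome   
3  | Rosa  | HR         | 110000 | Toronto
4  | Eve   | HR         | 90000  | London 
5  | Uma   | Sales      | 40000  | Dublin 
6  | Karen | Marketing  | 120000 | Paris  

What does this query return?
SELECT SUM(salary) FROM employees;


SUM(salary) = 100000 + 50000 + 110000 + 90000 + 40000 + 120000 = 510000

510000


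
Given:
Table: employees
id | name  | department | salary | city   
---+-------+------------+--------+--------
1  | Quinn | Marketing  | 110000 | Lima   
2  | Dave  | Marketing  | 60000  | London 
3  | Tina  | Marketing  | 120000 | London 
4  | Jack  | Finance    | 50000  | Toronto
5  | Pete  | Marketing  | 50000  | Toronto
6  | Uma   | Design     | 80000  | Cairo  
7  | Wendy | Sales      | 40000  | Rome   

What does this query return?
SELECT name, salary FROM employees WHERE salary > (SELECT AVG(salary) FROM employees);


Subquery: AVG(salary) = 72857.14
Filtering: salary > 72857.14
  Quinn (110000) -> MATCH
  Tina (120000) -> MATCH
  Uma (80000) -> MATCH


3 rows:
Quinn, 110000
Tina, 120000
Uma, 80000


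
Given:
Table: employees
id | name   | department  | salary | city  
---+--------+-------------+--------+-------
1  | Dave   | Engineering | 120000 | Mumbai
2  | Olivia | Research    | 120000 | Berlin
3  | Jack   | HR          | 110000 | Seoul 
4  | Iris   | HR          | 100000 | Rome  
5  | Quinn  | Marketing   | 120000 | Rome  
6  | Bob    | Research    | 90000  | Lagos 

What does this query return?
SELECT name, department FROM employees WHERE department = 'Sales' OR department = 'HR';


Filtering: department = 'Sales' OR 'HR'
Matching: 2 rows

2 rows:
Jack, HR
Iris, HR


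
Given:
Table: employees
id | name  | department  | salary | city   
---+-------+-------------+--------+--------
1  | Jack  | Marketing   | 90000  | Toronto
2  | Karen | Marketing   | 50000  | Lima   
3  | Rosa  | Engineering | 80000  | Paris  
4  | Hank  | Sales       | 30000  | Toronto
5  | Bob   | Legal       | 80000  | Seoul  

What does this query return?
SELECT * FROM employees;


SELECT * returns all 5 rows with all columns

5 rows:
1, Jack, Marketing, 90000, Toronto
2, Karen, Marketing, 50000, Lima
3, Rosa, Engineering, 80000, Paris
4, Hank, Sales, 30000, Toronto
5, Bob, Legal, 80000, Seoul


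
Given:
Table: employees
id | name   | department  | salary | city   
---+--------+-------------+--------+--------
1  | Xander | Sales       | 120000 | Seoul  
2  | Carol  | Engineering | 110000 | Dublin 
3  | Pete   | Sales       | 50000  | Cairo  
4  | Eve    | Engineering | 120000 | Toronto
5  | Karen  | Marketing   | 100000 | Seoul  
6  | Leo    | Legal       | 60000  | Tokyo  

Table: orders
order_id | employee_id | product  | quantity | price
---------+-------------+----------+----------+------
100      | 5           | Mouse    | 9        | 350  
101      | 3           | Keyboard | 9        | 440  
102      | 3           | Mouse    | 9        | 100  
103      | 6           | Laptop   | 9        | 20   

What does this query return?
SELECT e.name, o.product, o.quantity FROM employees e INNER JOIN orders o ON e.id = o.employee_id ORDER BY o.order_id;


Joining employees.id = orders.employee_id:
  employee Karen (id=5) -> order Mouse
  employee Pete (id=3) -> order Keyboard
  employee Pete (id=3) -> order Mouse
  employee Leo (id=6) -> order Laptop


4 rows:
Karen, Mouse, 9
Pete, Keyboard, 9
Pete, Mouse, 9
Leo, Laptop, 9


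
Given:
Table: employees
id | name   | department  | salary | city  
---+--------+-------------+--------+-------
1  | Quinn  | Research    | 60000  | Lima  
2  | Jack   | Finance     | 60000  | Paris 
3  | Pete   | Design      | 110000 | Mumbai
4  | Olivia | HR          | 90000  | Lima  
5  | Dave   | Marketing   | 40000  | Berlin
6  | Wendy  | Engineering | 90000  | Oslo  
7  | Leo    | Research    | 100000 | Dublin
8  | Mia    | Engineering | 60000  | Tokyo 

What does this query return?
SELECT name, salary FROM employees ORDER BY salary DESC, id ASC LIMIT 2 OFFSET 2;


Sort by salary DESC (id ASC tiebreak), then skip 2 and take 2
Rows 3 through 4

2 rows:
Olivia, 90000
Wendy, 90000


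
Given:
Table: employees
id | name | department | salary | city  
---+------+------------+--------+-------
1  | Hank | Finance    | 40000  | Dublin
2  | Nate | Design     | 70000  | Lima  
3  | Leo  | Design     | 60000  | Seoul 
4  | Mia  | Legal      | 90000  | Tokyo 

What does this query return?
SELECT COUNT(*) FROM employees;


COUNT(*) counts all rows

4


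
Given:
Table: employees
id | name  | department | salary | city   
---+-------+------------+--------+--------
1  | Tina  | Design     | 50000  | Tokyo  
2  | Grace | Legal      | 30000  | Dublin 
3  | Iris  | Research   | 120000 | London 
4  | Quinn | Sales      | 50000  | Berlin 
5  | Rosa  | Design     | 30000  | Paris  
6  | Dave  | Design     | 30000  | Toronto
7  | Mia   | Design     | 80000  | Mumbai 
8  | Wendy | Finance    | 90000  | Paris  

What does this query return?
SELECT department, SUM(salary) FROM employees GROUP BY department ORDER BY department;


Summing salary within each department:
  Design: 50000 + 30000 + 30000 + 80000 = 190000
  Finance: 90000 = 90000
  Legal: 30000 = 30000
  Research: 120000 = 120000
  Sales: 50000 = 50000


5 groups:
Design, 190000
Finance, 90000
Legal, 30000
Research, 120000
Sales, 50000


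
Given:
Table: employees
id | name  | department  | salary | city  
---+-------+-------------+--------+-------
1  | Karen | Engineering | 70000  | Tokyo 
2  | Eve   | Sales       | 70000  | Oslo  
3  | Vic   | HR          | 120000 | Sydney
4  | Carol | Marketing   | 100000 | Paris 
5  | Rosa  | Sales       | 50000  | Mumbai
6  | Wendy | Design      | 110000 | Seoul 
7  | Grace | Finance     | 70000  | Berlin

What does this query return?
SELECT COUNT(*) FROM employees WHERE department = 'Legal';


Counting rows where department = 'Legal'


0


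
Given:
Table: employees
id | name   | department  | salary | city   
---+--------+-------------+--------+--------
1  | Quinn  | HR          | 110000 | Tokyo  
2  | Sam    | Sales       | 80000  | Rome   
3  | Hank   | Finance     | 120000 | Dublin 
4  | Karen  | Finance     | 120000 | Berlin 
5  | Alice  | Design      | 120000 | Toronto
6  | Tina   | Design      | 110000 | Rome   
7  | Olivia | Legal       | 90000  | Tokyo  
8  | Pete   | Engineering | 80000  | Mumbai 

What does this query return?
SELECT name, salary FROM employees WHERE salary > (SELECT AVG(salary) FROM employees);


Subquery: AVG(salary) = 103750.0
Filtering: salary > 103750.0
  Quinn (110000) -> MATCH
  Hank (120000) -> MATCH
  Karen (120000) -> MATCH
  Alice (120000) -> MATCH
  Tina (110000) -> MATCH


5 rows:
Quinn, 110000
Hank, 120000
Karen, 120000
Alice, 120000
Tina, 110000


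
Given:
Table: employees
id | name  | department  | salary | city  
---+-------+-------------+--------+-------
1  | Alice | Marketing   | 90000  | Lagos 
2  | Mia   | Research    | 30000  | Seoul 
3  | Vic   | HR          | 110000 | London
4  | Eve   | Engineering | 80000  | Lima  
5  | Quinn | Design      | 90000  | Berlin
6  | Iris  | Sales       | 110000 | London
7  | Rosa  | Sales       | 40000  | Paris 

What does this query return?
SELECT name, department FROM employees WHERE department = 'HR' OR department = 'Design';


Filtering: department = 'HR' OR 'Design'
Matching: 2 rows

2 rows:
Vic, HR
Quinn, Design


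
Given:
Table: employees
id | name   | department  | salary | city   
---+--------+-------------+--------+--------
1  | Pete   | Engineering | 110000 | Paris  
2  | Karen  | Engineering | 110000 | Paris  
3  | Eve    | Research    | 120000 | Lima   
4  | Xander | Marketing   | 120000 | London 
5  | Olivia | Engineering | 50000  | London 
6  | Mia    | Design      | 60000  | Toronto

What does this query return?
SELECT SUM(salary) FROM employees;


SUM(salary) = 110000 + 110000 + 120000 + 120000 + 50000 + 60000 = 570000

570000


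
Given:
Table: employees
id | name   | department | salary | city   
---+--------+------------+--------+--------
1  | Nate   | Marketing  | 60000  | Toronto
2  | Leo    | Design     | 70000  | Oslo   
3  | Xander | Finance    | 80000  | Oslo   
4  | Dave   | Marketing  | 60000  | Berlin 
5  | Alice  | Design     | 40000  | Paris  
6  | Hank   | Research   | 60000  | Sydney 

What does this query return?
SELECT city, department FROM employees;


Projecting columns: city, department

6 rows:
Toronto, Marketing
Oslo, Design
Oslo, Finance
Berlin, Marketing
Paris, Design
Sydney, Research


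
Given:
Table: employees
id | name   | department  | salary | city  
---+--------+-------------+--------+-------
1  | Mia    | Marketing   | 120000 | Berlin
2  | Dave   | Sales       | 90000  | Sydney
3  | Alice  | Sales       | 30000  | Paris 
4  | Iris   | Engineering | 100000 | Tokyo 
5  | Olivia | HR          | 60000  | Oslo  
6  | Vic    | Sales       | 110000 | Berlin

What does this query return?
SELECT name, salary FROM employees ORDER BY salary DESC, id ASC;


Sorting by salary DESC, then id ASC for ties

6 rows:
Mia, 120000
Vic, 110000
Iris, 100000
Dave, 90000
Olivia, 60000
Alice, 30000


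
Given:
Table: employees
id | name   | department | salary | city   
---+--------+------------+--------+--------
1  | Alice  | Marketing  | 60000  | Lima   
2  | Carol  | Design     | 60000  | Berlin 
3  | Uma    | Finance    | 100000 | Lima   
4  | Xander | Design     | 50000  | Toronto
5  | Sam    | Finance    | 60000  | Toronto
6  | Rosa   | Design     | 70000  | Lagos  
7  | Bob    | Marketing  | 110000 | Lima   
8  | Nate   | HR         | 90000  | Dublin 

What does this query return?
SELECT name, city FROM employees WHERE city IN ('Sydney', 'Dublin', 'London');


Filtering: city IN ('Sydney', 'Dublin', 'London')
Matching: 1 rows

1 rows:
Nate, Dublin


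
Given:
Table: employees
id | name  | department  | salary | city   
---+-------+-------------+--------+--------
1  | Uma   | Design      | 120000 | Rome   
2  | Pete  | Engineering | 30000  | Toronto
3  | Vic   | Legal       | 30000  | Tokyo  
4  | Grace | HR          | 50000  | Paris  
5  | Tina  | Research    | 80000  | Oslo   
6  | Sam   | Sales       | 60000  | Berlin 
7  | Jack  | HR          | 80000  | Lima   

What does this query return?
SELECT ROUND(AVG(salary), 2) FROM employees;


SUM(salary) = 450000
COUNT = 7
ROUND(AVG, 2) = ROUND(450000 / 7, 2) = 64285.71

64285.71


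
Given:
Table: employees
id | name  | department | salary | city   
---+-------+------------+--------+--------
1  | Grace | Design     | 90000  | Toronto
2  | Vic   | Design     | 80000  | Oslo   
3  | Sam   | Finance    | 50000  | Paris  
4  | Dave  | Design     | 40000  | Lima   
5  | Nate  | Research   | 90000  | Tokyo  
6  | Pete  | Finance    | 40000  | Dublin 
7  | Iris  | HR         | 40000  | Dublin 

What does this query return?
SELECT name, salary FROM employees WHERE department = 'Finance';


Filtering: department = 'Finance'
Matching rows: 2

2 rows:
Sam, 50000
Pete, 40000


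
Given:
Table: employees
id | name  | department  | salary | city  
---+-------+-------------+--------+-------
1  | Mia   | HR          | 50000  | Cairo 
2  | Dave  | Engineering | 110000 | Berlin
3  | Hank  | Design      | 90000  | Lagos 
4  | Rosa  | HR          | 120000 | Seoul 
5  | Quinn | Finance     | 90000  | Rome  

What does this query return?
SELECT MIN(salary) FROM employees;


Salaries: 50000, 110000, 90000, 120000, 90000
MIN = 50000

50000


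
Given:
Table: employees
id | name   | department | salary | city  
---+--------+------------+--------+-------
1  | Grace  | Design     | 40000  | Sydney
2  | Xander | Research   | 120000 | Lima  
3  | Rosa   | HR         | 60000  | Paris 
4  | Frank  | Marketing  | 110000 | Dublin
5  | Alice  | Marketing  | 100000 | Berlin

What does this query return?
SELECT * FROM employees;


SELECT * returns all 5 rows with all columns

5 rows:
1, Grace, Design, 40000, Sydney
2, Xander, Research, 120000, Lima
3, Rosa, HR, 60000, Paris
4, Frank, Marketing, 110000, Dublin
5, Alice, Marketing, 100000, Berlin


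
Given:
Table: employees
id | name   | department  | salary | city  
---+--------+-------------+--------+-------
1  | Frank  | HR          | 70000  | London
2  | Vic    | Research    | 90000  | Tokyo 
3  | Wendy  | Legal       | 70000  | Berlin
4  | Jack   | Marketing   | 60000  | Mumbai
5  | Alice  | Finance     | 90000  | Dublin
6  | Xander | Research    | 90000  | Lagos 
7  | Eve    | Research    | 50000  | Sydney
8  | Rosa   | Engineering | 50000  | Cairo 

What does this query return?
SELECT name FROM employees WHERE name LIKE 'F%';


LIKE 'F%' matches names starting with 'F'
Matching: 1

1 rows:
Frank


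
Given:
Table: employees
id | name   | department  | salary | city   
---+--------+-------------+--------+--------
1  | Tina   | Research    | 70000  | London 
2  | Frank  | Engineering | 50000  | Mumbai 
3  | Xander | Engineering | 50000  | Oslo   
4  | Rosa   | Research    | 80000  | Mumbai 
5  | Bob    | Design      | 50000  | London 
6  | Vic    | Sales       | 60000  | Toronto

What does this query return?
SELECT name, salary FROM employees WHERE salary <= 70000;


Filtering: salary <= 70000
Matching: 5 rows

5 rows:
Tina, 70000
Frank, 50000
Xander, 50000
Bob, 50000
Vic, 60000


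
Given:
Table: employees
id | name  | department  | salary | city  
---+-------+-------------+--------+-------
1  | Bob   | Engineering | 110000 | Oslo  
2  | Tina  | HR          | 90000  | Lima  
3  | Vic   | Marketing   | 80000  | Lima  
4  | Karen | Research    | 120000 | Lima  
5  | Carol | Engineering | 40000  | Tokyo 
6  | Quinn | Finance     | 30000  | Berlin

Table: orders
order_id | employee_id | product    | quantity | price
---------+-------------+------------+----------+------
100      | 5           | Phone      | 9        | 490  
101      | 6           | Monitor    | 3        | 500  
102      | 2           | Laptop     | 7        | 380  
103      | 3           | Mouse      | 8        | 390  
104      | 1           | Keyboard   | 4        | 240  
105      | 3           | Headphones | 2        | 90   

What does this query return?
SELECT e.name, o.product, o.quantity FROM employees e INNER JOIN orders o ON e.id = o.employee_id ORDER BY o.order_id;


Joining employees.id = orders.employee_id:
  employee Carol (id=5) -> order Phone
  employee Quinn (id=6) -> order Monitor
  employee Tina (id=2) -> order Laptop
  employee Vic (id=3) -> order Mouse
  employee Bob (id=1) -> order Keyboard
  employee Vic (id=3) -> order Headphones


6 rows:
Carol, Phone, 9
Quinn, Monitor, 3
Tina, Laptop, 7
Vic, Mouse, 8
Bob, Keyboard, 4
Vic, Headphones, 2


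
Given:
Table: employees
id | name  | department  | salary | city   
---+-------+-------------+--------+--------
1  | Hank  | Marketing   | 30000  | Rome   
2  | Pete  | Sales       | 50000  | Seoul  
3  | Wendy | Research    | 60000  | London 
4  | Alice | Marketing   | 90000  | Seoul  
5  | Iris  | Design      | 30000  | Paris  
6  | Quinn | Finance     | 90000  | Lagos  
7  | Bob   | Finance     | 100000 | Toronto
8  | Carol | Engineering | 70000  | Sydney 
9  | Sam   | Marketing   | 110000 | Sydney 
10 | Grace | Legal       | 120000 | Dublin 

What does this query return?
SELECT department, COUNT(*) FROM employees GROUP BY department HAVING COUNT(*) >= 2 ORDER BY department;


Groups with count >= 2:
  Finance: 2 -> PASS
  Marketing: 3 -> PASS
  Design: 1 -> filtered out
  Engineering: 1 -> filtered out
  Legal: 1 -> filtered out
  Research: 1 -> filtered out
  Sales: 1 -> filtered out


2 groups:
Finance, 2
Marketing, 3


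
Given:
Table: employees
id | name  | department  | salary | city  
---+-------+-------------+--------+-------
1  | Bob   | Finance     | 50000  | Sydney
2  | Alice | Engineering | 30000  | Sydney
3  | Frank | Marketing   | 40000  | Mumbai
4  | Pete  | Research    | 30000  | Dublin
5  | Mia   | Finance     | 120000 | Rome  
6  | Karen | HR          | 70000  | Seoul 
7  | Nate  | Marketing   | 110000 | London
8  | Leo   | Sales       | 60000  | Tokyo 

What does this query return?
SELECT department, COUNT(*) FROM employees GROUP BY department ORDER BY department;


Assigning each row to its department group:
  Bob -> Finance
  Alice -> Engineering
  Frank -> Marketing
  Pete -> Research
  Mia -> Finance
  Karen -> HR
  Nate -> Marketing
  Leo -> Sales


6 groups:
Engineering, 1
Finance, 2
HR, 1
Marketing, 2
Research, 1
Sales, 1


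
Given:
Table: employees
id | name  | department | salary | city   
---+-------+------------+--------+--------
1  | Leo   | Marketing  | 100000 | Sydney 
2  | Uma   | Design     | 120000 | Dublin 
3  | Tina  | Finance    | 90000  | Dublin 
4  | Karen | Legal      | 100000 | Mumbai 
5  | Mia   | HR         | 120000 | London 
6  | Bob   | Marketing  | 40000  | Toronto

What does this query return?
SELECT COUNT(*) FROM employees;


COUNT(*) counts all rows

6


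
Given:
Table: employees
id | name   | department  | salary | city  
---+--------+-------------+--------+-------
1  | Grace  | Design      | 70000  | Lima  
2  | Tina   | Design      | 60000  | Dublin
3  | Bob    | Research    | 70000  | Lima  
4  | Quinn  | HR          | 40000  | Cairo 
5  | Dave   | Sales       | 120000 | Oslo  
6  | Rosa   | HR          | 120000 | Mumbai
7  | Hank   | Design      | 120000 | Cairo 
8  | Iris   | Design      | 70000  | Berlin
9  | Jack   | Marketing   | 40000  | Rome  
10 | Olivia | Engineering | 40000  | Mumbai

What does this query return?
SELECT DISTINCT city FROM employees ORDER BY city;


All 'city' values (row order): Lima, Dublin, Lima, Cairo, Oslo, Mumbai, Cairo, Berlin, Rome, Mumbai
Removing duplicates leaves 7 unique value(s).

7 values:
Berlin
Cairo
Dublin
Lima
Mumbai
Oslo
Rome


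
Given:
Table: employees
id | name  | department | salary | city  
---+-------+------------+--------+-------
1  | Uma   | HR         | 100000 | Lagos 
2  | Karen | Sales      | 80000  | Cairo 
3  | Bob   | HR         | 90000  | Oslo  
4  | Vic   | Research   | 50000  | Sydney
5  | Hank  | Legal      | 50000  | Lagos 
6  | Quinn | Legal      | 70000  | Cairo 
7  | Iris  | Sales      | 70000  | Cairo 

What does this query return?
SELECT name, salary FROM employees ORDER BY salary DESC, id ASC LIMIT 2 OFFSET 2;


Sort by salary DESC (id ASC tiebreak), then skip 2 and take 2
Rows 3 through 4

2 rows:
Karen, 80000
Quinn, 70000


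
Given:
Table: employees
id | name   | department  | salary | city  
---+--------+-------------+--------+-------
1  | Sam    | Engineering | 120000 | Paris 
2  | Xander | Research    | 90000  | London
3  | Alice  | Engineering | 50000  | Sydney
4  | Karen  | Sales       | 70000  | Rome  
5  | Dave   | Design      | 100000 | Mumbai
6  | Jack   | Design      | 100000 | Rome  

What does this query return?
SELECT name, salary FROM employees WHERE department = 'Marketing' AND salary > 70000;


Filtering: department = 'Marketing' AND salary > 70000
Matching: 0 rows

Empty result set (0 rows)


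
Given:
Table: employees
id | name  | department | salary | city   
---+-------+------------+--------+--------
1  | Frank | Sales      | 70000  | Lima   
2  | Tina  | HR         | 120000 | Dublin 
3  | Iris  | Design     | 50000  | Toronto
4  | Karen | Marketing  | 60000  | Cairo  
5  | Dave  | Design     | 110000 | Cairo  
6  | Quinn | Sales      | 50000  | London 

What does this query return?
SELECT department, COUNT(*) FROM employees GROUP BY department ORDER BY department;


Assigning each row to its department group:
  Frank -> Sales
  Tina -> HR
  Iris -> Design
  Karen -> Marketing
  Dave -> Design
  Quinn -> Sales


4 groups:
Design, 2
HR, 1
Marketing, 1
Sales, 2


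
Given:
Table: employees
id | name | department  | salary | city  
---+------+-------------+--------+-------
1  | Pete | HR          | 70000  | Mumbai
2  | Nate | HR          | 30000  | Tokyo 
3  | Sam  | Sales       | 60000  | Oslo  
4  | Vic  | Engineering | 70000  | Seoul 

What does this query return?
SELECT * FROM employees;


SELECT * returns all 4 rows with all columns

4 rows:
1, Pete, HR, 70000, Mumbai
2, Nate, HR, 30000, Tokyo
3, Sam, Sales, 60000, Oslo
4, Vic, Engineering, 70000, Seoul


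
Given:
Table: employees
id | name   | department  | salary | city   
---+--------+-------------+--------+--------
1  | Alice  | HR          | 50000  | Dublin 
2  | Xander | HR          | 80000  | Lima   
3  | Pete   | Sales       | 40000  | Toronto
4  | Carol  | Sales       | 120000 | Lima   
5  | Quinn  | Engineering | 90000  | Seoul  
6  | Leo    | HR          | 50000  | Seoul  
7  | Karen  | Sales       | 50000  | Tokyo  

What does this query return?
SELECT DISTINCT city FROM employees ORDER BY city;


All 'city' values (row order): Dublin, Lima, Toronto, Lima, Seoul, Seoul, Tokyo
Removing duplicates leaves 5 unique value(s).

5 values:
Dublin
Lima
Seoul
Tokyo
Toronto


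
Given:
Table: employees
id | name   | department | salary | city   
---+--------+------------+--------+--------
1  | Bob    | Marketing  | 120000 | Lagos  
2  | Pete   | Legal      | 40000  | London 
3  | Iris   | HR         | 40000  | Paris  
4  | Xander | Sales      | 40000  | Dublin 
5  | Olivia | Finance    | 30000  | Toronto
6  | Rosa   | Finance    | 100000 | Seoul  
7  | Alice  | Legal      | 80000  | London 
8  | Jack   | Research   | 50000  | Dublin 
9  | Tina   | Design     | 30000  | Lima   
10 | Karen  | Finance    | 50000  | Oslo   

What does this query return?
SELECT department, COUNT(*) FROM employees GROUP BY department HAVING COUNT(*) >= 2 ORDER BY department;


Groups with count >= 2:
  Finance: 3 -> PASS
  Legal: 2 -> PASS
  Design: 1 -> filtered out
  HR: 1 -> filtered out
  Marketing: 1 -> filtered out
  Research: 1 -> filtered out
  Sales: 1 -> filtered out


2 groups:
Finance, 3
Legal, 2


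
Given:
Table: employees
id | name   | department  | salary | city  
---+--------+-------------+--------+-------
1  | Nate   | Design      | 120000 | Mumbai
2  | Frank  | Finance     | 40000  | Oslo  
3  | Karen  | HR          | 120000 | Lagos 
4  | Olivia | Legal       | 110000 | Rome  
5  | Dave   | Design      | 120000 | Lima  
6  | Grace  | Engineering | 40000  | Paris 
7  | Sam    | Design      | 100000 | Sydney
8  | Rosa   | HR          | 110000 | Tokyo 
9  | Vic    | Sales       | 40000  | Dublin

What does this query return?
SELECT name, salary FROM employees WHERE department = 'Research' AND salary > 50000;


Filtering: department = 'Research' AND salary > 50000
Matching: 0 rows

Empty result set (0 rows)


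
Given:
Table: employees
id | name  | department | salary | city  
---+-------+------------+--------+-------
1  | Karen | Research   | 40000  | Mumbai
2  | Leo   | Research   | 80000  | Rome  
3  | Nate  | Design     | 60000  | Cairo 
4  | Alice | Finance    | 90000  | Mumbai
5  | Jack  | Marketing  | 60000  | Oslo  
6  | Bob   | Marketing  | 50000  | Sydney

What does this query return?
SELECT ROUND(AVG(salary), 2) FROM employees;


SUM(salary) = 380000
COUNT = 6
ROUND(AVG, 2) = ROUND(380000 / 6, 2) = 63333.33

63333.33


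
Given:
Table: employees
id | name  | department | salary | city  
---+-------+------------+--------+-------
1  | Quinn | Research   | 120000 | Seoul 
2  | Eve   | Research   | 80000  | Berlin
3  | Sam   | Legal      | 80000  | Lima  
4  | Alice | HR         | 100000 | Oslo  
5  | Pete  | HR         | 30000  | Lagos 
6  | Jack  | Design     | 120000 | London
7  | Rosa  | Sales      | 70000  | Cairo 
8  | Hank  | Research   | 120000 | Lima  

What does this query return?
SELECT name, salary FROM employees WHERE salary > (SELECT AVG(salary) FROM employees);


Subquery: AVG(salary) = 90000.0
Filtering: salary > 90000.0
  Quinn (120000) -> MATCH
  Alice (100000) -> MATCH
  Jack (120000) -> MATCH
  Hank (120000) -> MATCH


4 rows:
Quinn, 120000
Alice, 100000
Jack, 120000
Hank, 120000


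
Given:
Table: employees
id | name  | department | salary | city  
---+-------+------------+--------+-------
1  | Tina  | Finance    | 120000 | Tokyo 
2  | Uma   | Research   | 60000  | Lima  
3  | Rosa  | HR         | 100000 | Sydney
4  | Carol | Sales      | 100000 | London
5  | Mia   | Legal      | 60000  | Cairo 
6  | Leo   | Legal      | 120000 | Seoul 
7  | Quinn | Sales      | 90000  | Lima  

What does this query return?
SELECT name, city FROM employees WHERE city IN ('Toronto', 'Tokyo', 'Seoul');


Filtering: city IN ('Toronto', 'Tokyo', 'Seoul')
Matching: 2 rows

2 rows:
Tina, Tokyo
Leo, Seoul


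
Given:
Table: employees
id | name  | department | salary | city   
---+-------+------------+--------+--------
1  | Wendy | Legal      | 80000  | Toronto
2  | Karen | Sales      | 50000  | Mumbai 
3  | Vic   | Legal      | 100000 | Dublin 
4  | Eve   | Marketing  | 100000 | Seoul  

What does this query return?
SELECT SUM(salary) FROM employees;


SUM(salary) = 80000 + 50000 + 100000 + 100000 = 330000

330000


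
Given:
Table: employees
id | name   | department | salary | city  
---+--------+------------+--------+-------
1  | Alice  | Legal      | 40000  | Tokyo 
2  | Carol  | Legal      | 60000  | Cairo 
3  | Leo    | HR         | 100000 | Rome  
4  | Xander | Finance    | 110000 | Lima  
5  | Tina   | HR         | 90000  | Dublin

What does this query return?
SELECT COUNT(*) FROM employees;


COUNT(*) counts all rows

5
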